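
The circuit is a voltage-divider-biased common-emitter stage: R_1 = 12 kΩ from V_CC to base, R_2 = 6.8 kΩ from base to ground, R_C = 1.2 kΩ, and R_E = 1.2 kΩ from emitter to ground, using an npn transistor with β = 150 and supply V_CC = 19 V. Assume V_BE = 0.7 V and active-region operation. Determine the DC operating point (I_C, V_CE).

I_C ≈ 5 mA, V_CE ≈ 7 V

Thevenize the base divider: V_Th = V_CC·R_2/(R_1+R_2) = 19×6.8/18.8 = 6.87 V, R_Th = R_1‖R_2 = 4.34 kΩ.
Base-emitter loop: V_Th = I_B·R_Th + V_BE + (β+1)I_B·R_E, so I_B = (6.87 − 0.7) / (4.34 + 151×1.2) = 0.0333 mA.
I_C = β·I_B = 150×0.0333 = 4.99 mA, and I_E = (β+1)I_B = 5.02 mA.
V_CE = V_CC − I_C·R_C − I_E·R_E = 19 − 4.99×1.2 − 5.02×1.2 = 6.98 V.
V_CE = 6.98 V > 0.2 V confirms active-region operation.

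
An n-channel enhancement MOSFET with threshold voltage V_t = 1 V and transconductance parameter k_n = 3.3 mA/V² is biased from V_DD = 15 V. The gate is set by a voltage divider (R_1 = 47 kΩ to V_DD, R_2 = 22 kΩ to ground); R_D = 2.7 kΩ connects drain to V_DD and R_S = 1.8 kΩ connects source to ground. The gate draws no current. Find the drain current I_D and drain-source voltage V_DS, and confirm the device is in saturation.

V_G = V_DD·R_2/(R_1+R_2) = 15×22/69 = 4.78 V.
Assume saturation: I_D = (k_n/2)(V_GS − V_t)² with V_GS = V_G − I_D·R_S = 4.78 − 1.8·I_D.
Substituting gives 5.35·I_D² − 23.5·I_D + 23.6 = 0, with roots I_D = 1.56 or 2.83 mA.
The root I_D = 2.83 mA gives V_GS = -0.309 V ≤ V_t, so take I_D = 1.56 mA.
Then V_GS = 1.97 V and V_DS = V_DD − I_D(R_D+R_S) = 15 − 1.56×4.5 = 7.98 V.
Saturation requires V_DS ≥ V_GS − V_t = 0.973 V; 7.98 ≥ 0.973 ✓.

I_D ≈ 1.6 mA, V_DS ≈ 8 V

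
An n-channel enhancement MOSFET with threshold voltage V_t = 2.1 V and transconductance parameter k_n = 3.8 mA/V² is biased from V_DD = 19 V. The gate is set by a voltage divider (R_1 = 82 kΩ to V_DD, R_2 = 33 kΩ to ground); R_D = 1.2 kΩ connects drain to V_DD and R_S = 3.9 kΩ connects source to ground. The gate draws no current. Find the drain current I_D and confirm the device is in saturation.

V_G = V_DD·R_2/(R_1+R_2) = 19×33/115 = 5.45 V.
Assume saturation: I_D = (k_n/2)(V_GS − V_t)² with V_GS = V_G − I_D·R_S = 5.45 − 3.9·I_D.
Substituting gives 28.9·I_D² − 50.7·I_D + 21.4 = 0, with roots I_D = 0.704 or 1.05 mA.
The root I_D = 1.05 mA gives V_GS = 1.36 V ≤ V_t, so take I_D = 0.704 mA.
Then V_GS = 2.71 V and V_DS = V_DD − I_D(R_D+R_S) = 19 − 0.704×5.1 = 15.4 V.
Saturation requires V_DS ≥ V_GS − V_t = 0.608 V; 15.4 ≥ 0.608 ✓.

I_D ≈ 0.7 mA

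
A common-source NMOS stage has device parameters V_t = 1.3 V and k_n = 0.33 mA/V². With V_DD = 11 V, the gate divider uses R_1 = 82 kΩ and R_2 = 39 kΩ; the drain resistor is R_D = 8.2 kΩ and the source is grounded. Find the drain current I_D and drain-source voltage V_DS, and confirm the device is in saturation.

I_D ≈ 0.83 mA, V_DS ≈ 4.2 V

V_G = V_DD·R_2/(R_1+R_2) = 11×39/121 = 3.55 V. With the source grounded, V_GS = V_G = 3.55 V.
Assume saturation: I_D = (k_n/2)(V_GS − V_t)² = (0.33/2)×(3.55 − 1.3)² = 0.165×2.25² = 0.832 mA.
V_DS = V_DD − I_D·R_D = 11 − 0.832×8.2 = 4.18 V.
Saturation requires V_DS ≥ V_GS − V_t = 2.25 V; 4.18 ≥ 2.25 ✓.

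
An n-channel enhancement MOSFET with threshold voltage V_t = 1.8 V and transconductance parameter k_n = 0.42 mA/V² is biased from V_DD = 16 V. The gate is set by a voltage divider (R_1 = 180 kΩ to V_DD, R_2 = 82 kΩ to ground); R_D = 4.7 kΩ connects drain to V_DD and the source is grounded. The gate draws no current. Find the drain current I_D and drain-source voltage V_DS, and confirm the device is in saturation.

V_G = V_DD·R_2/(R_1+R_2) = 16×82/262 = 5.01 V. With the source grounded, V_GS = V_G = 5.01 V.
Assume saturation: I_D = (k_n/2)(V_GS − V_t)² = (0.42/2)×(5.01 − 1.8)² = 0.21×3.21² = 2.16 mA.
V_DS = V_DD − I_D·R_D = 16 − 2.16×4.7 = 5.84 V.
Saturation requires V_DS ≥ V_GS − V_t = 3.21 V; 5.84 ≥ 3.21 ✓.

I_D ≈ 2.2 mA, V_DS ≈ 5.8 V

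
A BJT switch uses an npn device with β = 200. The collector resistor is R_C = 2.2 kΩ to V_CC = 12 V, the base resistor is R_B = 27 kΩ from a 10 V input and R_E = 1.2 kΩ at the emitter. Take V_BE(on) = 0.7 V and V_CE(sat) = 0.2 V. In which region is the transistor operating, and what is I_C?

Assume active: I_B = (10 − 0.7)/(27 + 201×1.2) = 0.0347 mA, I_C = β·I_B = 6.94 mA.
Then V_CE = 12 − 6.94×2.2 − 6.97×1.2 = -11.6 V < 0.2 V — the active assumption fails.
Re-solve with V_CE = 0.2 V. KCL at the emitter: V_E/R_E = (V_BB−0.7−V_E)/R_B + (V_CC−0.2−V_E)/R_C, giving V_E = 4.31 V.
I_C = (V_CC − 0.2 − V_E)/R_C = (11.8 − 4.31)/2.2 = 3.41 mA.
Check: I_B = (9.3 − 4.31)/27 = 0.185 mA, and β·I_B = 37 mA > I_C, confirming saturation.

saturation; I_C ≈ 3.4 mA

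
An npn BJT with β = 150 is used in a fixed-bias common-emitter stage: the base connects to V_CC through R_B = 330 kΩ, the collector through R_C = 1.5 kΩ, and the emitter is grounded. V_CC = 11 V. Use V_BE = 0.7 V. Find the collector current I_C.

Base loop: V_CC = I_B·R_B + V_BE, so I_B = (11 − 0.7)/330 kΩ = 0.0312 mA.
In the active region I_C = β·I_B = 150 × 0.0312 = 4.68 mA.
Collector loop: V_CE = V_CC − I_C·R_C = 11 − 4.68×1.5 = 3.98 V.
Since V_CE = 3.98 V > V_CE(sat) ≈ 0.2 V, the transistor is in the active region as assumed.

I_C ≈ 4.7 mA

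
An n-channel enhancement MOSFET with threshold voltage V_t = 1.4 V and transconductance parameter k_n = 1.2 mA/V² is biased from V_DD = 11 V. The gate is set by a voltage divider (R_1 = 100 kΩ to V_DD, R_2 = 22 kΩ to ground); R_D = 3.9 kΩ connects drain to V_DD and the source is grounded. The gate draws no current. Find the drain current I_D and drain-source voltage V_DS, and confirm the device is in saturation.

I_D ≈ 0.2 mA, V_DS ≈ 10 V

V_G = V_DD·R_2/(R_1+R_2) = 11×22/122 = 1.98 V. With the source grounded, V_GS = V_G = 1.98 V.
Assume saturation: I_D = (k_n/2)(V_GS − V_t)² = (1.2/2)×(1.98 − 1.4)² = 0.6×0.584² = 0.204 mA.
V_DS = V_DD − I_D·R_D = 11 − 0.204×3.9 = 10.2 V.
Saturation requires V_DS ≥ V_GS − V_t = 0.584 V; 10.2 ≥ 0.584 ✓.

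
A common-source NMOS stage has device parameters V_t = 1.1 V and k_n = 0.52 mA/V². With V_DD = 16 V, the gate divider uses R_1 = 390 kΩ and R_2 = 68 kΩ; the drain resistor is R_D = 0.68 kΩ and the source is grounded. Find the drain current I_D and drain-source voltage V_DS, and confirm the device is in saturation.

V_G = V_DD·R_2/(R_1+R_2) = 16×68/458 = 2.38 V. With the source grounded, V_GS = V_G = 2.38 V.
Assume saturation: I_D = (k_n/2)(V_GS − V_t)² = (0.52/2)×(2.38 − 1.1)² = 0.26×1.28² = 0.423 mA.
V_DS = V_DD − I_D·R_D = 16 − 0.423×0.68 = 15.7 V.
Saturation requires V_DS ≥ V_GS − V_t = 1.28 V; 15.7 ≥ 1.28 ✓.

I_D ≈ 0.42 mA, V_DS ≈ 16 V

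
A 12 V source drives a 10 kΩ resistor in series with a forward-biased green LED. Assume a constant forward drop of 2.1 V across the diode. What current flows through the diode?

I ≈ 0.99 mA

KVL around the loop: 12 = V_D + I·R = 2.1 + I × 10 kΩ.
So I = (12 − 2.1) / 10 kΩ = 9.9 / 10 = 0.99 mA.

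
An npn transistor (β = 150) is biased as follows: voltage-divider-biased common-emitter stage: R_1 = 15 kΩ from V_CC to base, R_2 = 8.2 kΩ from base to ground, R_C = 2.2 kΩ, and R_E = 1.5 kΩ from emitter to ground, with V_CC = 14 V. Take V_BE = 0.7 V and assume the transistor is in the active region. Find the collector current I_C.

I_C ≈ 2.7 mA

Thevenize the base divider: V_Th = V_CC·R_2/(R_1+R_2) = 14×8.2/23.2 = 4.95 V, R_Th = R_1‖R_2 = 5.3 kΩ.
Base-emitter loop: V_Th = I_B·R_Th + V_BE + (β+1)I_B·R_E, so I_B = (4.95 − 0.7) / (5.3 + 151×1.5) = 0.0183 mA.
I_C = β·I_B = 150×0.0183 = 2.75 mA, and I_E = (β+1)I_B = 2.77 mA.
V_CE = V_CC − I_C·R_C − I_E·R_E = 14 − 2.75×2.2 − 2.77×1.5 = 3.8 V.
V_CE = 3.8 V > 0.2 V confirms active-region operation.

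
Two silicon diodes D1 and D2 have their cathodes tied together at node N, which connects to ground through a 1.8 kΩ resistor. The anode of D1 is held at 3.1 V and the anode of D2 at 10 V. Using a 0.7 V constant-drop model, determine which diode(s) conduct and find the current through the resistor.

Assume both conduct. Then node N would need to be at both 3.1−0.7 = 2.4 V and 10−0.7 = 9.3 V, which is impossible.
Assume only D2 conducts: V_N = 10 − 0.7 = 9.3 V, so I_R = 9.3/1.8 = 5.17 mA.
Check D1: its anode-to-cathode voltage is 3.1 − 9.3 = -6.2 V < 0.7 V, so it is off. The assumption is consistent.

Only D2 conducts; I_R ≈ 5.2 mA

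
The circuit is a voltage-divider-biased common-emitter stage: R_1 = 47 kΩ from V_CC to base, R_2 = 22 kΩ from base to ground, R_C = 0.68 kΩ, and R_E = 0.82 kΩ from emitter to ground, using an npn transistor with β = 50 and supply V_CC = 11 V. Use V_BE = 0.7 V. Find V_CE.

Thevenize the base divider: V_Th = V_CC·R_2/(R_1+R_2) = 11×22/69 = 3.51 V, R_Th = R_1‖R_2 = 15 kΩ.
Base-emitter loop: V_Th = I_B·R_Th + V_BE + (β+1)I_B·R_E, so I_B = (3.51 − 0.7) / (15 + 51×0.82) = 0.0494 mA.
I_C = β·I_B = 50×0.0494 = 2.47 mA, and I_E = (β+1)I_B = 2.52 mA.
V_CE = V_CC − I_C·R_C − I_E·R_E = 11 − 2.47×0.68 − 2.52×0.82 = 7.25 V.
V_CE = 7.25 V > 0.2 V confirms active-region operation.

V_CE ≈ 7.3 V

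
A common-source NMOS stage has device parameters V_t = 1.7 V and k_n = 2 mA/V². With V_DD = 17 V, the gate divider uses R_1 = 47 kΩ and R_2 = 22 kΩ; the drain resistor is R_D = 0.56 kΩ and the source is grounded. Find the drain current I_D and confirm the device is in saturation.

I_D ≈ 14 mA

V_G = V_DD·R_2/(R_1+R_2) = 17×22/69 = 5.42 V. With the source grounded, V_GS = V_G = 5.42 V.
Assume saturation: I_D = (k_n/2)(V_GS − V_t)² = (2/2)×(5.42 − 1.7)² = 1×3.72² = 13.8 mA.
V_DS = V_DD − I_D·R_D = 17 − 13.8×0.56 = 9.25 V.
Saturation requires V_DS ≥ V_GS − V_t = 3.72 V; 9.25 ≥ 3.72 ✓.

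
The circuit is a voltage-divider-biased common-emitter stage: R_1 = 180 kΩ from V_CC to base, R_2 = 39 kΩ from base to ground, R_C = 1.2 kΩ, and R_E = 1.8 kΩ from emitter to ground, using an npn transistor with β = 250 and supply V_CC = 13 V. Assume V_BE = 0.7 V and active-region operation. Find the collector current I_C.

I_C ≈ 0.83 mA

Thevenize the base divider: V_Th = V_CC·R_2/(R_1+R_2) = 13×39/219 = 2.32 V, R_Th = R_1‖R_2 = 32.1 kΩ.
Base-emitter loop: V_Th = I_B·R_Th + V_BE + (β+1)I_B·R_E, so I_B = (2.32 − 0.7) / (32.1 + 251×1.8) = 0.00334 mA.
I_C = β·I_B = 250×0.00334 = 0.834 mA, and I_E = (β+1)I_B = 0.838 mA.
V_CE = V_CC − I_C·R_C − I_E·R_E = 13 − 0.834×1.2 − 0.838×1.8 = 10.5 V.
V_CE = 10.5 V > 0.2 V confirms active-region operation.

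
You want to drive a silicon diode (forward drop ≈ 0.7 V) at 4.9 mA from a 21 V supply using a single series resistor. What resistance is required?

The resistor drops V_S − V_D = 21 − 0.7 = 20.3 V at 4.9 mA.
R = 20.3 V / 4.9 mA = 4.14 kΩ.

R ≈ 4.1 kΩ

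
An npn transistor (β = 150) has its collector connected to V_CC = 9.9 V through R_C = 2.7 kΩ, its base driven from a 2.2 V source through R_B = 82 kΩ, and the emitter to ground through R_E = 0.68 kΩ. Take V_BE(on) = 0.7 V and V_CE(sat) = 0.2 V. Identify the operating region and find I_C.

Assume active. Base-emitter loop: I_B = (V_BB − V_BE)/(R_B + (β+1)R_E) = (2.2 − 0.7)/(82 + 151×0.68) = 0.00812 mA.
I_C = β·I_B = 150×0.00812 = 1.22 mA.
V_CE = V_CC − I_C·R_C − I_E·R_E = 9.9 − 1.22×2.7 − 1.23×0.68 = 5.78 V > V_CE(sat), so the active-region assumption holds.

active; I_C ≈ 1.2 mA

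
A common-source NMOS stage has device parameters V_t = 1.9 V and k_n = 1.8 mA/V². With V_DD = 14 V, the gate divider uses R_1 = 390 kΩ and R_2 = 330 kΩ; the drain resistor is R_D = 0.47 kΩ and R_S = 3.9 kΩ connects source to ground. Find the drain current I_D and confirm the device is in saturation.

I_D ≈ 0.9 mA

V_G = V_DD·R_2/(R_1+R_2) = 14×330/720 = 6.42 V.
Assume saturation: I_D = (k_n/2)(V_GS − V_t)² with V_GS = V_G − I_D·R_S = 6.42 − 3.9·I_D.
Substituting gives 13.7·I_D² − 32.7·I_D + 18.4 = 0, with roots I_D = 0.901 or 1.49 mA.
The root I_D = 1.49 mA gives V_GS = 0.614 V ≤ V_t, so take I_D = 0.901 mA.
Then V_GS = 2.9 V and V_DS = V_DD − I_D(R_D+R_S) = 14 − 0.901×4.37 = 10.1 V.
Saturation requires V_DS ≥ V_GS − V_t = 1 V; 10.1 ≥ 1 ✓.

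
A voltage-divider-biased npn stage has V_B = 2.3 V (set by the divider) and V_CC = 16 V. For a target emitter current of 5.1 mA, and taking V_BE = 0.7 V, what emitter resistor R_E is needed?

V_E = V_B − V_BE = 2.3 − 0.7 = 1.6 V.
R_E = V_E / I_E = 1.6 / 5.1 = 0.314 kΩ.

R_E ≈ 0.31 kΩ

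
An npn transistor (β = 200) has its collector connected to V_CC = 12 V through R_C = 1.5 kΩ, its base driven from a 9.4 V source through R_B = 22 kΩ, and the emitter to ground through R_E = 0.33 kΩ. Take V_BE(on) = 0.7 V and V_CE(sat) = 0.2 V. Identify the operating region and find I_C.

Assume active: I_B = (9.4 − 0.7)/(22 + 201×0.33) = 0.0985 mA, I_C = β·I_B = 19.7 mA.
Then V_CE = 12 − 19.7×1.5 − 19.8×0.33 = -24.1 V < 0.2 V — the active assumption fails.
Re-solve with V_CE = 0.2 V. KCL at the emitter: V_E/R_E = (V_BB−0.7−V_E)/R_B + (V_CC−0.2−V_E)/R_C, giving V_E = 2.21 V.
I_C = (V_CC − 0.2 − V_E)/R_C = (11.8 − 2.21)/1.5 = 6.39 mA.
Check: I_B = (8.7 − 2.21)/22 = 0.295 mA, and β·I_B = 59 mA > I_C, confirming saturation.

saturation; I_C ≈ 6.4 mA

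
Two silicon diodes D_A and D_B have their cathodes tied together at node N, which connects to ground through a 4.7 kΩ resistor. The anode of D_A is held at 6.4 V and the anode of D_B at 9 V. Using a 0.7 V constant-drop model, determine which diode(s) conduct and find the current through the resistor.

Assume both conduct. Then node N would need to be at both 6.4−0.7 = 5.7 V and 9−0.7 = 8.3 V, which is impossible.
Assume only D_B conducts: V_N = 9 − 0.7 = 8.3 V, so I_R = 8.3/4.7 = 1.77 mA.
Check D_A: its anode-to-cathode voltage is 6.4 − 8.3 = -1.9 V < 0.7 V, so it is off. The assumption is consistent.

Only D_B conducts; I_R ≈ 1.8 mA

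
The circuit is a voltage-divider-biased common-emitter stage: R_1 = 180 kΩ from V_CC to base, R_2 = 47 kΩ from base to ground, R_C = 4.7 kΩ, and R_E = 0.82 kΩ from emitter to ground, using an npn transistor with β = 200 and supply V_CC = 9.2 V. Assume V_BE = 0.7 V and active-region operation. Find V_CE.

V_CE ≈ 2.6 V

Thevenize the base divider: V_Th = V_CC·R_2/(R_1+R_2) = 9.2×47/227 = 1.9 V, R_Th = R_1‖R_2 = 37.3 kΩ.
Base-emitter loop: V_Th = I_B·R_Th + V_BE + (β+1)I_B·R_E, so I_B = (1.9 − 0.7) / (37.3 + 201×0.82) = 0.00596 mA.
I_C = β·I_B = 200×0.00596 = 1.19 mA, and I_E = (β+1)I_B = 1.2 mA.
V_CE = V_CC − I_C·R_C − I_E·R_E = 9.2 − 1.19×4.7 − 1.2×0.82 = 2.61 V.
V_CE = 2.61 V > 0.2 V confirms active-region operation.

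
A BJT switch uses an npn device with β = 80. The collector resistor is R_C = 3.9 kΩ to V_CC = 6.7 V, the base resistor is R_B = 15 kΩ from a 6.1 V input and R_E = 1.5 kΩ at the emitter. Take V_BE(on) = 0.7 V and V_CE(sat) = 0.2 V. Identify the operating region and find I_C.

saturation; I_C ≈ 1.1 mA

Assume active: I_B = (6.1 − 0.7)/(15 + 81×1.5) = 0.0396 mA, I_C = β·I_B = 3.16 mA.
Then V_CE = 6.7 − 3.16×3.9 − 3.2×1.5 = -10.4 V < 0.2 V — the active assumption fails.
Re-solve with V_CE = 0.2 V. KCL at the emitter: V_E/R_E = (V_BB−0.7−V_E)/R_B + (V_CC−0.2−V_E)/R_C, giving V_E = 2.05 V.
I_C = (V_CC − 0.2 − V_E)/R_C = (6.5 − 2.05)/3.9 = 1.14 mA.
Check: I_B = (5.4 − 2.05)/15 = 0.223 mA, and β·I_B = 17.9 mA > I_C, confirming saturation.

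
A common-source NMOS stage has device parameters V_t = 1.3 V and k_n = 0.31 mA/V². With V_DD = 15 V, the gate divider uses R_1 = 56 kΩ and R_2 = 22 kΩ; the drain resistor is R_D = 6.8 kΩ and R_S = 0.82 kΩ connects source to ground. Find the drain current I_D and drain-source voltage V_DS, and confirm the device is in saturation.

V_G = V_DD·R_2/(R_1+R_2) = 15×22/78 = 4.23 V.
Assume saturation: I_D = (k_n/2)(V_GS − V_t)² with V_GS = V_G − I_D·R_S = 4.23 − 0.82·I_D.
Substituting gives 0.104·I_D² − 1.75·I_D + 1.33 = 0, with roots I_D = 0.801 or 15.9 mA.
The root I_D = 15.9 mA gives V_GS = -8.84 V ≤ V_t, so take I_D = 0.801 mA.
Then V_GS = 3.57 V and V_DS = V_DD − I_D(R_D+R_S) = 15 − 0.801×7.62 = 8.89 V.
Saturation requires V_DS ≥ V_GS − V_t = 2.27 V; 8.89 ≥ 2.27 ✓.

I_D ≈ 0.8 mA, V_DS ≈ 8.9 V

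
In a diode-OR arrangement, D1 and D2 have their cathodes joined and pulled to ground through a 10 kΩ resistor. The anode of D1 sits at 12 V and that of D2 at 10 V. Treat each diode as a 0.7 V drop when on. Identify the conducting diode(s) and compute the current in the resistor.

Only D1 conducts; I_R ≈ 1.1 mA

Assume both conduct. Then node N would need to be at both 12−0.7 = 11.3 V and 10−0.7 = 9.3 V, which is impossible.
Assume only D1 conducts: V_N = 12 − 0.7 = 11.3 V, so I_R = 11.3/10 = 1.13 mA.
Check D2: its anode-to-cathode voltage is 10 − 11.3 = -1.3 V < 0.7 V, so it is off. The assumption is consistent.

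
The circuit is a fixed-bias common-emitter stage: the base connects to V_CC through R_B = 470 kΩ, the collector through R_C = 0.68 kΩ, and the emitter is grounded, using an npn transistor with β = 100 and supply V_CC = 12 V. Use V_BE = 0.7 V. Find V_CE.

V_CE ≈ 10 V

Base loop: V_CC = I_B·R_B + V_BE, so I_B = (12 − 0.7)/470 kΩ = 0.024 mA.
In the active region I_C = β·I_B = 100 × 0.024 = 2.4 mA.
Collector loop: V_CE = V_CC − I_C·R_C = 12 − 2.4×0.68 = 10.4 V.
Since V_CE = 10.4 V > V_CE(sat) ≈ 0.2 V, the transistor is in the active region as assumed.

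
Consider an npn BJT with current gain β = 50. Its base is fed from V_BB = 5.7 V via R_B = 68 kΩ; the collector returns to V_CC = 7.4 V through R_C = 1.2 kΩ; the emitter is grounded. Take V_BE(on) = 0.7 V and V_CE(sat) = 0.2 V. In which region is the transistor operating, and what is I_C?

Assume active. Base-emitter loop: I_B = (V_BB − V_BE)/R_B = (5.7 − 0.7)/68 = 0.0735 mA.
I_C = β·I_B = 50×0.0735 = 3.68 mA.
V_CE = V_CC − I_C·R_C = 7.4 − 3.68×1.2 = 2.99 V > V_CE(sat), so the active-region assumption holds.

active; I_C ≈ 3.7 mA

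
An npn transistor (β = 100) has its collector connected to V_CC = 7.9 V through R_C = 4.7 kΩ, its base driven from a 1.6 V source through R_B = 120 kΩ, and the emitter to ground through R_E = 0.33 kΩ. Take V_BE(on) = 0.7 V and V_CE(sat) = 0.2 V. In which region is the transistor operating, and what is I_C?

active; I_C ≈ 0.59 mA

Assume active. Base-emitter loop: I_B = (V_BB − V_BE)/(R_B + (β+1)R_E) = (1.6 − 0.7)/(120 + 101×0.33) = 0.00587 mA.
I_C = β·I_B = 100×0.00587 = 0.587 mA.
V_CE = V_CC − I_C·R_C − I_E·R_E = 7.9 − 0.587×4.7 − 0.593×0.33 = 4.95 V > V_CE(sat), so the active-region assumption holds.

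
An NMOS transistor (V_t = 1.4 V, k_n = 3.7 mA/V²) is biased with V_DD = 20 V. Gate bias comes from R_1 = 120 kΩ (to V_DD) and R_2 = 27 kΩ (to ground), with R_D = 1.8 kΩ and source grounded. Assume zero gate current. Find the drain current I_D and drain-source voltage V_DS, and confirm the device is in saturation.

V_G = V_DD·R_2/(R_1+R_2) = 20×27/147 = 3.67 V. With the source grounded, V_GS = V_G = 3.67 V.
Assume saturation: I_D = (k_n/2)(V_GS − V_t)² = (3.7/2)×(3.67 − 1.4)² = 1.85×2.27² = 9.56 mA.
V_DS = V_DD − I_D·R_D = 20 − 9.56×1.8 = 2.79 V.
Saturation requires V_DS ≥ V_GS − V_t = 2.27 V; 2.79 ≥ 2.27 ✓.

I_D ≈ 9.6 mA, V_DS ≈ 2.8 V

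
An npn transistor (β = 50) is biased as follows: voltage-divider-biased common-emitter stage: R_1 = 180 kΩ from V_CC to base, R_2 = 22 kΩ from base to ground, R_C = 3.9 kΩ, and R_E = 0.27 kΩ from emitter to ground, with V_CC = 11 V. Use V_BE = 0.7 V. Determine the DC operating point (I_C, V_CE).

I_C ≈ 0.75 mA, V_CE ≈ 7.9 V

Thevenize the base divider: V_Th = V_CC·R_2/(R_1+R_2) = 11×22/202 = 1.2 V, R_Th = R_1‖R_2 = 19.6 kΩ.
Base-emitter loop: V_Th = I_B·R_Th + V_BE + (β+1)I_B·R_E, so I_B = (1.2 − 0.7) / (19.6 + 51×0.27) = 0.0149 mA.
I_C = β·I_B = 50×0.0149 = 0.746 mA, and I_E = (β+1)I_B = 0.761 mA.
V_CE = V_CC − I_C·R_C − I_E·R_E = 11 − 0.746×3.9 − 0.761×0.27 = 7.88 V.
V_CE = 7.88 V > 0.2 V confirms active-region operation.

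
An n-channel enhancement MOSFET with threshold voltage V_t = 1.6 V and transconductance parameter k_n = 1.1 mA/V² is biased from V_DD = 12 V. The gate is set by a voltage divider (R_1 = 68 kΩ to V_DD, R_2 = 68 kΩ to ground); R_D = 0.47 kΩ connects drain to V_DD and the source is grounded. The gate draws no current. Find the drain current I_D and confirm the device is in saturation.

I_D ≈ 11 mA

V_G = V_DD·R_2/(R_1+R_2) = 12×68/136 = 6 V. With the source grounded, V_GS = V_G = 6 V.
Assume saturation: I_D = (k_n/2)(V_GS − V_t)² = (1.1/2)×(6 − 1.6)² = 0.55×4.4² = 10.6 mA.
V_DS = V_DD − I_D·R_D = 12 − 10.6×0.47 = 7 V.
Saturation requires V_DS ≥ V_GS − V_t = 4.4 V; 7 ≥ 4.4 ✓.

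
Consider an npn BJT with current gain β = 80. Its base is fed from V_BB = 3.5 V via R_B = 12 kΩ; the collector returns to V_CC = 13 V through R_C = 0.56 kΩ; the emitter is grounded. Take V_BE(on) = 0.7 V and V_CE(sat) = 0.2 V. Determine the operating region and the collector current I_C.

active; I_C ≈ 19 mA

Assume active. Base-emitter loop: I_B = (V_BB − V_BE)/R_B = (3.5 − 0.7)/12 = 0.233 mA.
I_C = β·I_B = 80×0.233 = 18.7 mA.
V_CE = V_CC − I_C·R_C = 13 − 18.7×0.56 = 2.55 V > V_CE(sat), so the active-region assumption holds.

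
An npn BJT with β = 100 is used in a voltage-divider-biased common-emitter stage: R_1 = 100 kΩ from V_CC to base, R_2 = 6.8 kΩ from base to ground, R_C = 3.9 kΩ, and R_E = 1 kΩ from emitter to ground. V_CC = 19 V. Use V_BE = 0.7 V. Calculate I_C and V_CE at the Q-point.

I_C ≈ 0.47 mA, V_CE ≈ 17 V

Thevenize the base divider: V_Th = V_CC·R_2/(R_1+R_2) = 19×6.8/107 = 1.21 V, R_Th = R_1‖R_2 = 6.37 kΩ.
Base-emitter loop: V_Th = I_B·R_Th + V_BE + (β+1)I_B·R_E, so I_B = (1.21 − 0.7) / (6.37 + 101×1) = 0.00475 mA.
I_C = β·I_B = 100×0.00475 = 0.475 mA, and I_E = (β+1)I_B = 0.48 mA.
V_CE = V_CC − I_C·R_C − I_E·R_E = 19 − 0.475×3.9 − 0.48×1 = 16.7 V.
V_CE = 16.7 V > 0.2 V confirms active-region operation.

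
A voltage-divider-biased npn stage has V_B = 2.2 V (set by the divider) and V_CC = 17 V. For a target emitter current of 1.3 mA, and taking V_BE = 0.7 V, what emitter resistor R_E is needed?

R_E ≈ 1.2 kΩ

V_E = V_B − V_BE = 2.2 − 0.7 = 1.5 V.
R_E = V_E / I_E = 1.5 / 1.3 = 1.15 kΩ.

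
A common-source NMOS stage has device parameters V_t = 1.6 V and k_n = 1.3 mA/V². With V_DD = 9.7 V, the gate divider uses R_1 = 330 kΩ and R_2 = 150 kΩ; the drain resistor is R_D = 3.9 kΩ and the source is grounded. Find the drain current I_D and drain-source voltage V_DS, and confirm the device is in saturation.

I_D ≈ 1.3 mA, V_DS ≈ 4.5 V

V_G = V_DD·R_2/(R_1+R_2) = 9.7×150/480 = 3.03 V. With the source grounded, V_GS = V_G = 3.03 V.
Assume saturation: I_D = (k_n/2)(V_GS − V_t)² = (1.3/2)×(3.03 − 1.6)² = 0.65×1.43² = 1.33 mA.
V_DS = V_DD − I_D·R_D = 9.7 − 1.33×3.9 = 4.51 V.
Saturation requires V_DS ≥ V_GS − V_t = 1.43 V; 4.51 ≥ 1.43 ✓.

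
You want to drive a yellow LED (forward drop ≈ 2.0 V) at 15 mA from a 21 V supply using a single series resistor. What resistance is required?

The resistor drops V_S − V_D = 21 − 2.0 = 19 V at 15 mA.
R = 19 V / 15 mA = 1.27 kΩ.

R ≈ 1.3 kΩ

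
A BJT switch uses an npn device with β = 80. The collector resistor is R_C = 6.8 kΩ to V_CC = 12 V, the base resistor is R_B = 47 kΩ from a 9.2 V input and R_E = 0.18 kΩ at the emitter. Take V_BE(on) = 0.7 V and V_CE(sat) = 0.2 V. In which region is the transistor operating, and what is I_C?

saturation; I_C ≈ 1.7 mA

Assume active: I_B = (9.2 − 0.7)/(47 + 81×0.18) = 0.138 mA, I_C = β·I_B = 11 mA.
Then V_CE = 12 − 11×6.8 − 11.2×0.18 = -65.1 V < 0.2 V — the active assumption fails.
Re-solve with V_CE = 0.2 V. KCL at the emitter: V_E/R_E = (V_BB−0.7−V_E)/R_B + (V_CC−0.2−V_E)/R_C, giving V_E = 0.335 V.
I_C = (V_CC − 0.2 − V_E)/R_C = (11.8 − 0.335)/6.8 = 1.69 mA.
Check: I_B = (8.5 − 0.335)/47 = 0.174 mA, and β·I_B = 13.9 mA > I_C, confirming saturation.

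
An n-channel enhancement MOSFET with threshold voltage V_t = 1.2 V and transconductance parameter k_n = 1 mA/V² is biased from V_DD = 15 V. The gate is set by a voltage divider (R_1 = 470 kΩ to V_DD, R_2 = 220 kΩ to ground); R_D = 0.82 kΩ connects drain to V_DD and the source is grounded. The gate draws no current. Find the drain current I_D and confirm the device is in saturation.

V_G = V_DD·R_2/(R_1+R_2) = 15×220/690 = 4.78 V. With the source grounded, V_GS = V_G = 4.78 V.
Assume saturation: I_D = (k_n/2)(V_GS − V_t)² = (1/2)×(4.78 − 1.2)² = 0.5×3.58² = 6.42 mA.
V_DS = V_DD − I_D·R_D = 15 − 6.42×0.82 = 9.74 V.
Saturation requires V_DS ≥ V_GS − V_t = 3.58 V; 9.74 ≥ 3.58 ✓.

I_D ≈ 6.4 mA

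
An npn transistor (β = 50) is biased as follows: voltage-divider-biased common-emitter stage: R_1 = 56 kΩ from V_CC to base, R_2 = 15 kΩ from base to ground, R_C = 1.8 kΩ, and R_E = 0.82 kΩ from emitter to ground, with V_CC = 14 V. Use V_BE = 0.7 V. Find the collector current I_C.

I_C ≈ 2.1 mA

Thevenize the base divider: V_Th = V_CC·R_2/(R_1+R_2) = 14×15/71 = 2.96 V, R_Th = R_1‖R_2 = 11.8 kΩ.
Base-emitter loop: V_Th = I_B·R_Th + V_BE + (β+1)I_B·R_E, so I_B = (2.96 − 0.7) / (11.8 + 51×0.82) = 0.0421 mA.
I_C = β·I_B = 50×0.0421 = 2.1 mA, and I_E = (β+1)I_B = 2.15 mA.
V_CE = V_CC − I_C·R_C − I_E·R_E = 14 − 2.1×1.8 − 2.15×0.82 = 8.45 V.
V_CE = 8.45 V > 0.2 V confirms active-region operation.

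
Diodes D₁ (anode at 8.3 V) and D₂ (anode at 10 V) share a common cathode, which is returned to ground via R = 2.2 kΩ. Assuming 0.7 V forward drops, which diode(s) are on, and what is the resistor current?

Only D₂ conducts; I_R ≈ 4.2 mA

Assume both conduct. Then node N would need to be at both 8.3−0.7 = 7.6 V and 10−0.7 = 9.3 V, which is impossible.
Assume only D₂ conducts: V_N = 10 − 0.7 = 9.3 V, so I_R = 9.3/2.2 = 4.23 mA.
Check D₁: its anode-to-cathode voltage is 8.3 − 9.3 = -1 V < 0.7 V, so it is off. The assumption is consistent.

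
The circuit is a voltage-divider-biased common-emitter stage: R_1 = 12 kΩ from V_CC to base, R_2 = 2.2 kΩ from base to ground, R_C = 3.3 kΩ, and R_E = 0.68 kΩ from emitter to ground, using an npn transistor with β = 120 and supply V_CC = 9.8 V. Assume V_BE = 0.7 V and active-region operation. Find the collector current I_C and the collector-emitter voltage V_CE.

Thevenize the base divider: V_Th = V_CC·R_2/(R_1+R_2) = 9.8×2.2/14.2 = 1.52 V, R_Th = R_1‖R_2 = 1.86 kΩ.
Base-emitter loop: V_Th = I_B·R_Th + V_BE + (β+1)I_B·R_E, so I_B = (1.52 − 0.7) / (1.86 + 121×0.68) = 0.00973 mA.
I_C = β·I_B = 120×0.00973 = 1.17 mA, and I_E = (β+1)I_B = 1.18 mA.
V_CE = V_CC − I_C·R_C − I_E·R_E = 9.8 − 1.17×3.3 − 1.18×0.68 = 5.15 V.
V_CE = 5.15 V > 0.2 V confirms active-region operation.

I_C ≈ 1.2 mA, V_CE ≈ 5.1 V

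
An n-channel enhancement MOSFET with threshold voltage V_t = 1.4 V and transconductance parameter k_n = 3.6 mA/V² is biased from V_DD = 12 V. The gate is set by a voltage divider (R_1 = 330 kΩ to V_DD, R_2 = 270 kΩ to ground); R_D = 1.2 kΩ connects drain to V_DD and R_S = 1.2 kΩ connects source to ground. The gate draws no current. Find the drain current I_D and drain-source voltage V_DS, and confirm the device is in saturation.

I_D ≈ 2.4 mA, V_DS ≈ 6.3 V

V_G = V_DD·R_2/(R_1+R_2) = 12×270/600 = 5.4 V.
Assume saturation: I_D = (k_n/2)(V_GS − V_t)² with V_GS = V_G − I_D·R_S = 5.4 − 1.2·I_D.
Substituting gives 2.59·I_D² − 18.3·I_D + 28.8 = 0, with roots I_D = 2.38 or 4.68 mA.
The root I_D = 4.68 mA gives V_GS = -0.212 V ≤ V_t, so take I_D = 2.38 mA.
Then V_GS = 2.55 V and V_DS = V_DD − I_D(R_D+R_S) = 12 − 2.38×2.4 = 6.3 V.
Saturation requires V_DS ≥ V_GS − V_t = 1.15 V; 6.3 ≥ 1.15 ✓.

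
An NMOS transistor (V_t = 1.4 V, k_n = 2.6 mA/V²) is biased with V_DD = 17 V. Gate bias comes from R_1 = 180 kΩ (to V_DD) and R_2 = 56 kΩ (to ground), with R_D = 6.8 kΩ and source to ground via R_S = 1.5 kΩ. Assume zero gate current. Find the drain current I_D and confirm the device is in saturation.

I_D ≈ 1.1 mA

V_G = V_DD·R_2/(R_1+R_2) = 17×56/236 = 4.03 V.
Assume saturation: I_D = (k_n/2)(V_GS − V_t)² with V_GS = V_G − I_D·R_S = 4.03 − 1.5·I_D.
Substituting gives 2.93·I_D² − 11.3·I_D + 9.02 = 0, with roots I_D = 1.13 or 2.72 mA.
The root I_D = 2.72 mA gives V_GS = -0.0466 V ≤ V_t, so take I_D = 1.13 mA.
Then V_GS = 2.33 V and V_DS = V_DD − I_D(R_D+R_S) = 17 − 1.13×8.3 = 7.59 V.
Saturation requires V_DS ≥ V_GS − V_t = 0.934 V; 7.59 ≥ 0.934 ✓.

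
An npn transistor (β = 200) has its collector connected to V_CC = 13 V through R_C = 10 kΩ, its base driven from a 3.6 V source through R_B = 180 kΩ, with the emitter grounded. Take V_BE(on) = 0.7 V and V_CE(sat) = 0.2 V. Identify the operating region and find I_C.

saturation; I_C ≈ 1.3 mA

Assume active: I_B = (3.6 − 0.7)/180 = 0.0161 mA, giving I_C = β·I_B = 3.22 mA.
But then V_CE = 13 − 3.22×10 = -19.2 V < V_CE(sat) = 0.2 V — impossible in the active region.
So the transistor is saturated. With V_CE = 0.2 V, I_C = (V_CC − 0.2)/R_C = 12.8/10 = 1.28 mA.
Check: β·I_B = 3.22 mA > I_C = 1.28 mA, confirming saturation.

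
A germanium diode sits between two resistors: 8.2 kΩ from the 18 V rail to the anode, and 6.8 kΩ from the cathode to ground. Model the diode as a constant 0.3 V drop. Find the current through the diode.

I ≈ 1.2 mA

The two resistors are in series with the diode, so KVL gives 18 = I·8.2 + 0.3 + I·6.8.
I = (18 − 0.3) / (8.2 + 6.8) kΩ = 17.7 / 15 = 1.18 mA.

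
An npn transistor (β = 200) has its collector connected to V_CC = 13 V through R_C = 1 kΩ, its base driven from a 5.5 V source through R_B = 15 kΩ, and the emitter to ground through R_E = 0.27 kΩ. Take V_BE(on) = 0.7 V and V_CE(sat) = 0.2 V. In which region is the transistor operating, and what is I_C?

saturation; I_C ≈ 10 mA

Assume active: I_B = (5.5 − 0.7)/(15 + 201×0.27) = 0.0693 mA, I_C = β·I_B = 13.9 mA.
Then V_CE = 13 − 13.9×1 − 13.9×0.27 = -4.62 V < 0.2 V — the active assumption fails.
Re-solve with V_CE = 0.2 V. KCL at the emitter: V_E/R_E = (V_BB−0.7−V_E)/R_B + (V_CC−0.2−V_E)/R_C, giving V_E = 2.75 V.
I_C = (V_CC − 0.2 − V_E)/R_C = (12.8 − 2.75)/1 = 10 mA.
Check: I_B = (4.8 − 2.75)/15 = 0.137 mA, and β·I_B = 27.3 mA > I_C, confirming saturation.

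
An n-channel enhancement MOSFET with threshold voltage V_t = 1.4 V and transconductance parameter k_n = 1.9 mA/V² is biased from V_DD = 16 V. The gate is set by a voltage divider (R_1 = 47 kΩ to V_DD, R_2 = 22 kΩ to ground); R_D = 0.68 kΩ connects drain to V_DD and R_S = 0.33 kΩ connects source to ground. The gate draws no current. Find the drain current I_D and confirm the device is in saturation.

V_G = V_DD·R_2/(R_1+R_2) = 16×22/69 = 5.1 V.
Assume saturation: I_D = (k_n/2)(V_GS − V_t)² with V_GS = V_G − I_D·R_S = 5.1 − 0.33·I_D.
Substituting gives 0.103·I_D² − 3.32·I_D + 13 = 0, with roots I_D = 4.57 or 27.5 mA.
The root I_D = 27.5 mA gives V_GS = -3.98 V ≤ V_t, so take I_D = 4.57 mA.
Then V_GS = 3.59 V and V_DS = V_DD − I_D(R_D+R_S) = 16 − 4.57×1.01 = 11.4 V.
Saturation requires V_DS ≥ V_GS − V_t = 2.19 V; 11.4 ≥ 2.19 ✓.

I_D ≈ 4.6 mA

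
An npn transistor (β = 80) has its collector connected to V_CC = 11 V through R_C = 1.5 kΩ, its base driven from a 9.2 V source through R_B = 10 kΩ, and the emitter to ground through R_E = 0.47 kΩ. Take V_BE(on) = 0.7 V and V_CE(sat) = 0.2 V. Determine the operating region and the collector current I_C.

Assume active: I_B = (9.2 − 0.7)/(10 + 81×0.47) = 0.177 mA, I_C = β·I_B = 14.1 mA.
Then V_CE = 11 − 14.1×1.5 − 14.3×0.47 = -17 V < 0.2 V — the active assumption fails.
Re-solve with V_CE = 0.2 V. KCL at the emitter: V_E/R_E = (V_BB−0.7−V_E)/R_B + (V_CC−0.2−V_E)/R_C, giving V_E = 2.78 V.
I_C = (V_CC − 0.2 − V_E)/R_C = (10.8 − 2.78)/1.5 = 5.35 mA.
Check: I_B = (8.5 − 2.78)/10 = 0.572 mA, and β·I_B = 45.7 mA > I_C, confirming saturation.

saturation; I_C ≈ 5.3 mA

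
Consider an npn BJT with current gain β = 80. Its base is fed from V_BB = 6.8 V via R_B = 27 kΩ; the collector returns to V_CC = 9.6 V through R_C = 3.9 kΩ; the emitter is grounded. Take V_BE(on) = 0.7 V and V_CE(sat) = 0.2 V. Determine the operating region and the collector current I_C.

saturation; I_C ≈ 2.4 mA

Assume active: I_B = (6.8 − 0.7)/27 = 0.226 mA, giving I_C = β·I_B = 18.1 mA.
But then V_CE = 9.6 − 18.1×3.9 = -60.9 V < V_CE(sat) = 0.2 V — impossible in the active region.
So the transistor is saturated. With V_CE = 0.2 V, I_C = (V_CC − 0.2)/R_C = 9.4/3.9 = 2.41 mA.
Check: β·I_B = 18.1 mA > I_C = 2.41 mA, confirming saturation.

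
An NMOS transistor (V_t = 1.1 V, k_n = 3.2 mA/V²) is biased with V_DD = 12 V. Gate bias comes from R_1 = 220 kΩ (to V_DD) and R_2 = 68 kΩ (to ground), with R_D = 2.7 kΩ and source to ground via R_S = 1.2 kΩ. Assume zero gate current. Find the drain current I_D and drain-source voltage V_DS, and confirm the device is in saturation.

V_G = V_DD·R_2/(R_1+R_2) = 12×68/288 = 2.83 V.
Assume saturation: I_D = (k_n/2)(V_GS − V_t)² with V_GS = V_G − I_D·R_S = 2.83 − 1.2·I_D.
Substituting gives 2.3·I_D² − 7.66·I_D + 4.81 = 0, with roots I_D = 0.84 or 2.48 mA.
The root I_D = 2.48 mA gives V_GS = -0.146 V ≤ V_t, so take I_D = 0.84 mA.
Then V_GS = 1.82 V and V_DS = V_DD − I_D(R_D+R_S) = 12 − 0.84×3.9 = 8.72 V.
Saturation requires V_DS ≥ V_GS − V_t = 0.725 V; 8.72 ≥ 0.725 ✓.

I_D ≈ 0.84 mA, V_DS ≈ 8.7 V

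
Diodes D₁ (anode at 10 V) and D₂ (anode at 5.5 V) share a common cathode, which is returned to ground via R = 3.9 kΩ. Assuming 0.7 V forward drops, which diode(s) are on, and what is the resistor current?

Assume both conduct. Then node N would need to be at both 10−0.7 = 9.3 V and 5.5−0.7 = 4.8 V, which is impossible.
Assume only D₁ conducts: V_N = 10 − 0.7 = 9.3 V, so I_R = 9.3/3.9 = 2.38 mA.
Check D₂: its anode-to-cathode voltage is 5.5 − 9.3 = -3.8 V < 0.7 V, so it is off. The assumption is consistent.

Only D₁ conducts; I_R ≈ 2.4 mA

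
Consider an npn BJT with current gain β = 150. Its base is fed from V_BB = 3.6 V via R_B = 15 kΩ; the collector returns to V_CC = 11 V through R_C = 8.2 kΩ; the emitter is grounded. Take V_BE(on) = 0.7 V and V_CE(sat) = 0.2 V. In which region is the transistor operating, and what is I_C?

saturation; I_C ≈ 1.3 mA

Assume active: I_B = (3.6 − 0.7)/15 = 0.193 mA, giving I_C = β·I_B = 29 mA.
But then V_CE = 11 − 29×8.2 = -227 V < V_CE(sat) = 0.2 V — impossible in the active region.
So the transistor is saturated. With V_CE = 0.2 V, I_C = (V_CC − 0.2)/R_C = 10.8/8.2 = 1.32 mA.
Check: β·I_B = 29 mA > I_C = 1.32 mA, confirming saturation.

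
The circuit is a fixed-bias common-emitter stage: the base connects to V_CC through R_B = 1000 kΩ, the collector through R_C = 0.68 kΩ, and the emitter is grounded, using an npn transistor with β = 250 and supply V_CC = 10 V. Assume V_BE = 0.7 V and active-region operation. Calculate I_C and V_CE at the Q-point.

Base loop: V_CC = I_B·R_B + V_BE, so I_B = (10 − 0.7)/1000 kΩ = 0.0093 mA.
In the active region I_C = β·I_B = 250 × 0.0093 = 2.33 mA.
Collector loop: V_CE = V_CC − I_C·R_C = 10 − 2.33×0.68 = 8.42 V.
Since V_CE = 8.42 V > V_CE(sat) ≈ 0.2 V, the transistor is in the active region as assumed.

I_C ≈ 2.3 mA, V_CE ≈ 8.4 V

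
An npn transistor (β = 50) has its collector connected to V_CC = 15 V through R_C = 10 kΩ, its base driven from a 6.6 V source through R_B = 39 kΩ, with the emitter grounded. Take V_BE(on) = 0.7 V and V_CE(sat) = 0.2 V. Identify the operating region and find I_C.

saturation; I_C ≈ 1.5 mA

Assume active: I_B = (6.6 − 0.7)/39 = 0.151 mA, giving I_C = β·I_B = 7.56 mA.
But then V_CE = 15 − 7.56×10 = -60.6 V < V_CE(sat) = 0.2 V — impossible in the active region.
So the transistor is saturated. With V_CE = 0.2 V, I_C = (V_CC − 0.2)/R_C = 14.8/10 = 1.48 mA.
Check: β·I_B = 7.56 mA > I_C = 1.48 mA, confirming saturation.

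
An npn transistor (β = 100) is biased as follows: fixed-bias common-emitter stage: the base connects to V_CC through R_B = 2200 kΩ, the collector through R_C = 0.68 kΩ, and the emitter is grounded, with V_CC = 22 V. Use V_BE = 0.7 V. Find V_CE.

Base loop: V_CC = I_B·R_B + V_BE, so I_B = (22 − 0.7)/2200 kΩ = 0.00968 mA.
In the active region I_C = β·I_B = 100 × 0.00968 = 0.968 mA.
Collector loop: V_CE = V_CC − I_C·R_C = 22 − 0.968×0.68 = 21.3 V.
Since V_CE = 21.3 V > V_CE(sat) ≈ 0.2 V, the transistor is in the active region as assumed.

V_CE ≈ 21 V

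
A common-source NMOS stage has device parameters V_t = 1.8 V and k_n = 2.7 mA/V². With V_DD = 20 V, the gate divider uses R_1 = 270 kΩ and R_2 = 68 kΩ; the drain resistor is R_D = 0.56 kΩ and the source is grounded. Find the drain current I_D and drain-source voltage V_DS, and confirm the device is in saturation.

V_G = V_DD·R_2/(R_1+R_2) = 20×68/338 = 4.02 V. With the source grounded, V_GS = V_G = 4.02 V.
Assume saturation: I_D = (k_n/2)(V_GS − V_t)² = (2.7/2)×(4.02 − 1.8)² = 1.35×2.22² = 6.68 mA.
V_DS = V_DD − I_D·R_D = 20 − 6.68×0.56 = 16.3 V.
Saturation requires V_DS ≥ V_GS − V_t = 2.22 V; 16.3 ≥ 2.22 ✓.

I_D ≈ 6.7 mA, V_DS ≈ 16 V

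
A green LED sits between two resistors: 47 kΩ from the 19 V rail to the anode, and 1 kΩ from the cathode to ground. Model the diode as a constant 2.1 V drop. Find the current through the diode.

The two resistors are in series with the diode, so KVL gives 19 = I·47 + 2.1 + I·1.
I = (19 − 2.1) / (47 + 1) kΩ = 16.9 / 48 = 0.352 mA.

I ≈ 0.35 mA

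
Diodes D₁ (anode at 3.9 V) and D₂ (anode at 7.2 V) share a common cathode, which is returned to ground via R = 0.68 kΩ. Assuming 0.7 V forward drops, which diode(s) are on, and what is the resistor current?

Assume both conduct. Then node N would need to be at both 3.9−0.7 = 3.2 V and 7.2−0.7 = 6.5 V, which is impossible.
Assume only D₂ conducts: V_N = 7.2 − 0.7 = 6.5 V, so I_R = 6.5/0.68 = 9.56 mA.
Check D₁: its anode-to-cathode voltage is 3.9 − 6.5 = -2.6 V < 0.7 V, so it is off. The assumption is consistent.

Only D₂ conducts; I_R ≈ 9.6 mA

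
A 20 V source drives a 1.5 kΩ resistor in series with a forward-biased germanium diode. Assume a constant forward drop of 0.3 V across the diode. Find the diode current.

I ≈ 13 mA

KVL around the loop: 20 = V_D + I·R = 0.3 + I × 1.5 kΩ.
So I = (20 − 0.3) / 1.5 kΩ = 19.7 / 1.5 = 13.1 mA.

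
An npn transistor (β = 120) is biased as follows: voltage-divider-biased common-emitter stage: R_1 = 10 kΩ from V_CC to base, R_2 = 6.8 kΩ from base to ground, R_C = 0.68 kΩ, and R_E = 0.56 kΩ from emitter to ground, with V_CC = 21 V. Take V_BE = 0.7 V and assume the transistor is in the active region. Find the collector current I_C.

I_C ≈ 13 mA

Thevenize the base divider: V_Th = V_CC·R_2/(R_1+R_2) = 21×6.8/16.8 = 8.5 V, R_Th = R_1‖R_2 = 4.05 kΩ.
Base-emitter loop: V_Th = I_B·R_Th + V_BE + (β+1)I_B·R_E, so I_B = (8.5 − 0.7) / (4.05 + 121×0.56) = 0.109 mA.
I_C = β·I_B = 120×0.109 = 13 mA, and I_E = (β+1)I_B = 13.1 mA.
V_CE = V_CC − I_C·R_C − I_E·R_E = 21 − 13×0.68 − 13.1×0.56 = 4.78 V.
V_CE = 4.78 V > 0.2 V confirms active-region operation.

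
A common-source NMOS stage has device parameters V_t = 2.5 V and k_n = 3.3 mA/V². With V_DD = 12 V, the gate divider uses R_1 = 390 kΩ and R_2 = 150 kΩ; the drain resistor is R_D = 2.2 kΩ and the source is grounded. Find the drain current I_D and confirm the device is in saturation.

I_D ≈ 1.1 mA

V_G = V_DD·R_2/(R_1+R_2) = 12×150/540 = 3.33 V. With the source grounded, V_GS = V_G = 3.33 V.
Assume saturation: I_D = (k_n/2)(V_GS − V_t)² = (3.3/2)×(3.33 − 2.5)² = 1.65×0.833² = 1.15 mA.
V_DS = V_DD − I_D·R_D = 12 − 1.15×2.2 = 9.48 V.
Saturation requires V_DS ≥ V_GS − V_t = 0.833 V; 9.48 ≥ 0.833 ✓.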